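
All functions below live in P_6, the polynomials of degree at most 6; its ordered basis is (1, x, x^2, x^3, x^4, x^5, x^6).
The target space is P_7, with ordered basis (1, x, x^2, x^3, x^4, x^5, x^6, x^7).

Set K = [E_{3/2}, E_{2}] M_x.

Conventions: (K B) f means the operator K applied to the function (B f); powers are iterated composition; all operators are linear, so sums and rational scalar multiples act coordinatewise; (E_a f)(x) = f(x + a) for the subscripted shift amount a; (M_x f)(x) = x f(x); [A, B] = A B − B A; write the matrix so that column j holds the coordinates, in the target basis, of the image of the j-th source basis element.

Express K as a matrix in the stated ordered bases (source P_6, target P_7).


the matrix is [[0, 0, 0, 0, 0, 0, 0]; [0, 0, 0, 0, 0, 0, 0]; [0, 0, 0, 0, 0, 0, 0]; [0, 0, 0, 0, 0, 0, 0]; [0, 0, 0, 0, 0, 0, 0]; [0, 0, 0, 0, 0, 0, 0]; [0, 0, 0, 0, 0, 0, 0]; [0, 0, 0, 0, 0, 0, 0]] (rows listed top to bottom)

image of 1: 0
image of x: 0
image of x^2: 0
image of x^3: 0
image of x^4: 0
image of x^5: 0
image of x^6: 0
each image's coordinates form column j of the matrix


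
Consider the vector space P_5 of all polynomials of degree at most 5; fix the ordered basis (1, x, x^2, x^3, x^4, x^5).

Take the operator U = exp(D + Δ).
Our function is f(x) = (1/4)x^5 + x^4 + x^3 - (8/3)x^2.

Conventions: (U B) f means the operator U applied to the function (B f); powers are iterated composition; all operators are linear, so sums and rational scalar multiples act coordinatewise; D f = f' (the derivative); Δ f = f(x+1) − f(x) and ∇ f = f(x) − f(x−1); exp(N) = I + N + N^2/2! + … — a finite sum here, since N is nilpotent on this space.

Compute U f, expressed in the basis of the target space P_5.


order-1 term: (5/2)x^4 + (21/2)x^3 + (29/2)x^2 - (29/12)x - 5/12
order-2 term: 10x^3 + 39x^2 + (199/4)x + 34/3
order-3 term: 20x^2 + 62x + 99/2
order-4 term: 20x + 36
order-5 term: 8
the series for exp(D + Δ) f terminates at order 5
exp(D + Δ) f = (1/4)x^5 + (7/2)x^4 + (43/2)x^3 + (425/6)x^2 + (388/3)x + 1253/12

the image equals g(x) = (1/4)x^5 + (7/2)x^4 + (43/2)x^3 + (425/6)x^2 + (388/3)x + 1253/12


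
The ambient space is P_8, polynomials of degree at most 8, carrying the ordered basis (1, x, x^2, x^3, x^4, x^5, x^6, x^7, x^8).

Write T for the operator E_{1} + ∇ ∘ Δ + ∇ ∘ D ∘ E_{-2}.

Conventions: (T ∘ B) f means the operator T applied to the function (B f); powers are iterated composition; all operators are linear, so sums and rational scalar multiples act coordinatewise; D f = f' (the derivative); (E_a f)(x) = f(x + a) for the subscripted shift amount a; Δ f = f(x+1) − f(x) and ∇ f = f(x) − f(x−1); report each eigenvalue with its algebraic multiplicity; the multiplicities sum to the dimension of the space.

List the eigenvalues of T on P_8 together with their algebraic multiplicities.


image of 1: 1
image of x: x + 1
image of x^2: x^2 + 2x + 5
image of x^3: x^3 + 3x^2 + 15x - 14
image of x^4: x^4 + 4x^3 + 30x^2 - 56x + 79
image of x^5: x^5 + 5x^4 + 50x^3 - 140x^2 + 395x - 324
image of x^6: x^6 + 6x^5 + 75x^4 - 280x^3 + 1185x^2 - 1944x + 1269
image of x^7: x^7 + 7x^6 + 105x^5 - 490x^4 + 2765x^3 - 6804x^2 + 8883x - 4654
image of x^8: x^8 + 8x^7 + 140x^6 - 784x^5 + 5530x^4 - 18144x^3 + 35532x^2 - 37232x + 16475
the matrix is upper triangular; its diagonal is (1, 1, 1, 1, 1, 1, 1, 1, 1)
for a triangular matrix the eigenvalues are the diagonal entries, with algebraic multiplicity their repetition count

λ = 1 (multiplicity 9)


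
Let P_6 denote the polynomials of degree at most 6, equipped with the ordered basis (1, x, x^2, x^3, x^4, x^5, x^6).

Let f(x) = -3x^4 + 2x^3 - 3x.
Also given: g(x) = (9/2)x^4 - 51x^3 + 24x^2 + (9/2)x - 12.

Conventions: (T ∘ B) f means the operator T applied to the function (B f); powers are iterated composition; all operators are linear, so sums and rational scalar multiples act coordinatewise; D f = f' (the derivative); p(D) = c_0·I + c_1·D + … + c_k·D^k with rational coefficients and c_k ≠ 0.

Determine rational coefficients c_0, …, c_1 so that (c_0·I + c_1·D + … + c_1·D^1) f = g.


c_0 = -3/2, c_1 = 4

D^0 f = -3x^4 + 2x^3 - 3x
D^1 f = -12x^3 + 6x^2 - 3
matching coefficients of g against c_0 f + c_1 Df + … from the top degree down determines the c_i
solution: c_0 = -3/2, c_1 = 4


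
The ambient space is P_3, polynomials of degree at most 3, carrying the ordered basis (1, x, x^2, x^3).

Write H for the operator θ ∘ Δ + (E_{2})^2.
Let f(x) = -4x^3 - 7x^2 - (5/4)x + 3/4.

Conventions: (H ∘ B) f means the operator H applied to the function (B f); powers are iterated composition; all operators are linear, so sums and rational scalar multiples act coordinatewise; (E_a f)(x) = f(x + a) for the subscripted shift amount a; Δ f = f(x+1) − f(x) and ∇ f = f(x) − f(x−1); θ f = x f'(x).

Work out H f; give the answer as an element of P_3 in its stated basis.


Δ f = -12x^2 - 26x - 49/4
θ Δ f = -24x^2 - 26x
E_{2} f = -4x^3 - 31x^2 - (309/4)x - 247/4
E_{2} E_{2} f = -4x^3 - 55x^2 - (997/4)x - 1489/4
(θ ∘ Δ + (E_{2})^2) f = -4x^3 - 79x^2 - (1101/4)x - 1489/4

the image equals g(x) = -4x^3 - 79x^2 - (1101/4)x - 1489/4


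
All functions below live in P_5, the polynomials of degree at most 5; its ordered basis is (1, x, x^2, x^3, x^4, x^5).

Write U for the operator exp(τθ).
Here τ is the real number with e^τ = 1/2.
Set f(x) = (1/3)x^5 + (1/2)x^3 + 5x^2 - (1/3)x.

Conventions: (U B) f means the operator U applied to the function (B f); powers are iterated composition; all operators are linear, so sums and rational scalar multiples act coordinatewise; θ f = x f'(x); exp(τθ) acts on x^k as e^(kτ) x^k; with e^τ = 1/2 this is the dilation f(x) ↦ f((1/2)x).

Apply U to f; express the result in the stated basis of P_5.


the image equals g(x) = (1/96)x^5 + (1/16)x^3 + (5/4)x^2 - (1/6)x

exp(τθ) x^k = e^(kτ) x^k; with e^τ = 1/2 this sends x^k to (1/2)^k x^k
x ↦ 1/2 x
x^2 ↦ 1/4 x^2
x^3 ↦ 1/8 x^3
x^5 ↦ 1/32 x^5
applying this coordinatewise to f: exp(τθ) f = (1/96)x^5 + (1/16)x^3 + (5/4)x^2 - (1/6)x


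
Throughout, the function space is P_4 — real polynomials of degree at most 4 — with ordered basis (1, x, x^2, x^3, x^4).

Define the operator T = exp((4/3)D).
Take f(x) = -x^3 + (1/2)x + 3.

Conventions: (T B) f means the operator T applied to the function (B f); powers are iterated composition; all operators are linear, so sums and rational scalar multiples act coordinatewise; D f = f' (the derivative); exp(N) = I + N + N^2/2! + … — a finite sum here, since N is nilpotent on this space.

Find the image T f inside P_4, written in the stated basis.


order-1 term: -4x^2 + 2/3
order-2 term: -(16/3)x
order-3 term: -64/27
the series for exp((4/3)D) f terminates at order 3
exp((4/3)D) f = -x^3 - 4x^2 - (29/6)x + 35/27

the result is g(x) = -x^3 - 4x^2 - (29/6)x + 35/27


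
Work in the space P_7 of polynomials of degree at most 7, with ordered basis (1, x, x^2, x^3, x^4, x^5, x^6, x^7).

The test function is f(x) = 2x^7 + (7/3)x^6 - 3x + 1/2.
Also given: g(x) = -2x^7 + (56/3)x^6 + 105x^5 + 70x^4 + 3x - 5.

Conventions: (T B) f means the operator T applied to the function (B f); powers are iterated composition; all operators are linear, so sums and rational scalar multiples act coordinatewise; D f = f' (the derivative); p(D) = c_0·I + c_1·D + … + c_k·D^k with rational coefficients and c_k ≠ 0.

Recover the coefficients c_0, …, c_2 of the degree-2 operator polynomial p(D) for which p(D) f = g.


p(D) = -I + (3/2)·D + D^2, i.e. c_0 = -1, c_1 = 3/2, c_2 = 1

D^0 f = 2x^7 + (7/3)x^6 - 3x + 1/2
D^1 f = 14x^6 + 14x^5 - 3
D^2 f = 84x^5 + 70x^4
matching coefficients of g against c_0 f + c_1 Df + … from the top degree down determines the c_i
solution: c_0 = -1, c_1 = 3/2, c_2 = 1


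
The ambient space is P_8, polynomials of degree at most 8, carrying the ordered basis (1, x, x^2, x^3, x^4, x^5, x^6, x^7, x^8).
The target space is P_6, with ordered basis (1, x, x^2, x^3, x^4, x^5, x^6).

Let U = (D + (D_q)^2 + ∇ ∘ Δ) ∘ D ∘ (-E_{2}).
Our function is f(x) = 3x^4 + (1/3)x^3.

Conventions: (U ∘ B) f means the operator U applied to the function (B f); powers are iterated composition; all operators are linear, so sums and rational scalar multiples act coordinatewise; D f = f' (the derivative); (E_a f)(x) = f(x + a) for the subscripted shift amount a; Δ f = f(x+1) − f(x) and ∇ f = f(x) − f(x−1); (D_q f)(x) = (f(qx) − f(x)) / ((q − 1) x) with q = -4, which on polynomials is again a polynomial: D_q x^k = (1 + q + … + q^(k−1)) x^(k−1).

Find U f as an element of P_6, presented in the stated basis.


the result is g(x) = -36x^2 + 250x - 75

E_{2} f = 3x^4 + (73/3)x^3 + 74x^2 + 100x + 152/3
(-E_{2}) f = -3x^4 - (73/3)x^3 - 74x^2 - 100x - 152/3
D (-E_{2}) f = -12x^3 - 73x^2 - 148x - 100
D D (-E_{2}) f = -36x^2 - 146x - 148
D_q D (-E_{2}) f = -156x^2 + 219x - 148
D_q D_q D (-E_{2}) f = 468x + 219
Δ D (-E_{2}) f = -36x^2 - 182x - 233
∇ Δ D (-E_{2}) f = -72x - 146
(D + (D_q)^2 + ∇ ∘ Δ) D (-E_{2}) f = -36x^2 + 250x - 75


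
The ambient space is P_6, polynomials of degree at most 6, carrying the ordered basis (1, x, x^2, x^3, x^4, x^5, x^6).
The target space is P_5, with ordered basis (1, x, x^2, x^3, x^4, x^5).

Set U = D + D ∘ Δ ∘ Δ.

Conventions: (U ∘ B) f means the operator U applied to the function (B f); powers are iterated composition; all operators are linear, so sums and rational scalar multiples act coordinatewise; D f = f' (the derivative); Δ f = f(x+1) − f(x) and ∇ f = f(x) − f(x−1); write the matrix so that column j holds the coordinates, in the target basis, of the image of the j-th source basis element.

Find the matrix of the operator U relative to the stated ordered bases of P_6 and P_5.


image of 1: 0
image of x: 1
image of x^2: 2x
image of x^3: 3x^2 + 6
image of x^4: 4x^3 + 24x + 24
image of x^5: 5x^4 + 60x^2 + 120x + 70
image of x^6: 6x^5 + 120x^3 + 360x^2 + 420x + 180
each image's coordinates form column j of the matrix

the matrix is [[0, 1, 0, 6, 24, 70, 180]; [0, 0, 2, 0, 24, 120, 420]; [0, 0, 0, 3, 0, 60, 360]; [0, 0, 0, 0, 4, 0, 120]; [0, 0, 0, 0, 0, 5, 0]; [0, 0, 0, 0, 0, 0, 6]] (rows listed top to bottom)


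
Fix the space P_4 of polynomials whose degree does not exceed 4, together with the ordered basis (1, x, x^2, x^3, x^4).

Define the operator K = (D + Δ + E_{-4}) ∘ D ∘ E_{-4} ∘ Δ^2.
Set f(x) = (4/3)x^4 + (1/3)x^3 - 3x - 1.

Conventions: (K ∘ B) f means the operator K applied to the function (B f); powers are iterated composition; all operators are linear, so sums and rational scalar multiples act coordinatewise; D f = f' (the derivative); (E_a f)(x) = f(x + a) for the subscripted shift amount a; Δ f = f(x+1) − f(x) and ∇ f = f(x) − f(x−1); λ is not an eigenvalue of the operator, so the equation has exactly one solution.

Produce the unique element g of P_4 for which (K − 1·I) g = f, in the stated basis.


the result is g(x) = -(4/3)x^4 - (1/3)x^3 - 29x + 159

write g with unknown coordinates in the stated basis and equate coefficients in (K − 1·I) g = f
solving from the highest basis element down gives g = -(4/3)x^4 - (1/3)x^3 - 29x + 159
check: K g = -32x + 158
so K g − 1·g = (4/3)x^4 + (1/3)x^3 - 3x - 1 = f ✓


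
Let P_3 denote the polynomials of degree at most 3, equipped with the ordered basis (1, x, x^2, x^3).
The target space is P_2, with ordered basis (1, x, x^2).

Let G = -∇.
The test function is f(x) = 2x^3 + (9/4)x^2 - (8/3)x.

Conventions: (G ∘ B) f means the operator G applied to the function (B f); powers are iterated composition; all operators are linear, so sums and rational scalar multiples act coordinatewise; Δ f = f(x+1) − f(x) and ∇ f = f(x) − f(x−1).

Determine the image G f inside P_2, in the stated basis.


∇ f = 6x^2 - (3/2)x - 35/12
(-∇) f = -6x^2 + (3/2)x + 35/12

g(x) = -6x^2 + (3/2)x + 35/12


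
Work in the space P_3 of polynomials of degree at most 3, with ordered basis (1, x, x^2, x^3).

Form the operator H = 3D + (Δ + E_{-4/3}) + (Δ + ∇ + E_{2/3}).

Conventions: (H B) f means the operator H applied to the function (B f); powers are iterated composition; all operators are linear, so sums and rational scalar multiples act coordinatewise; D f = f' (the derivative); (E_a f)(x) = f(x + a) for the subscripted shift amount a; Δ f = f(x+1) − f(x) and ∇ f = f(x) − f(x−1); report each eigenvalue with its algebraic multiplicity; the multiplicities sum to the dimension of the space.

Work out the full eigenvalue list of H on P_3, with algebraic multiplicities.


image of 1: 2
image of x: 2x + 16/3
image of x^2: 2x^2 + (32/3)x + 29/9
image of x^3: 2x^3 + 16x^2 + (29/3)x + 25/27
the matrix is upper triangular; its diagonal is (2, 2, 2, 2)
for a triangular matrix the eigenvalues are the diagonal entries, with algebraic multiplicity their repetition count

λ = 2 (multiplicity 4)


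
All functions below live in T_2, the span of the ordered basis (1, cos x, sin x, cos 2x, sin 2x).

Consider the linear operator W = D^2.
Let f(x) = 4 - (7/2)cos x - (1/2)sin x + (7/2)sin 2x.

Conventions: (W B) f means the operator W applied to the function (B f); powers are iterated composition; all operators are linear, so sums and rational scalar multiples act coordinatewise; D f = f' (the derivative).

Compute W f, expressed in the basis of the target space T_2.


D f = -(1/2)cos x + (7/2)sin x + 7cos 2x
D D f = (7/2)cos x + (1/2)sin x - 14sin 2x

the image equals g(x) = (7/2)cos x + (1/2)sin x - 14sin 2x


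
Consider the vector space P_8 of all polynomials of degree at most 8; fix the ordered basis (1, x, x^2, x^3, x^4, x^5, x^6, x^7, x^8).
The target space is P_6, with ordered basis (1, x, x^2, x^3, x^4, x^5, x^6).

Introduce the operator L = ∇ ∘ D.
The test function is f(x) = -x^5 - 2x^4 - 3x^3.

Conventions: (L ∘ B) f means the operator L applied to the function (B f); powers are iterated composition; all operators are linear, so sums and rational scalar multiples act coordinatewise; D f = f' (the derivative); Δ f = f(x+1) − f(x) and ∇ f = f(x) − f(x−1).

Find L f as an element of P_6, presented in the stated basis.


g(x) = -20x^3 + 6x^2 - 14x + 6

D f = -5x^4 - 8x^3 - 9x^2
∇ D f = -20x^3 + 6x^2 - 14x + 6


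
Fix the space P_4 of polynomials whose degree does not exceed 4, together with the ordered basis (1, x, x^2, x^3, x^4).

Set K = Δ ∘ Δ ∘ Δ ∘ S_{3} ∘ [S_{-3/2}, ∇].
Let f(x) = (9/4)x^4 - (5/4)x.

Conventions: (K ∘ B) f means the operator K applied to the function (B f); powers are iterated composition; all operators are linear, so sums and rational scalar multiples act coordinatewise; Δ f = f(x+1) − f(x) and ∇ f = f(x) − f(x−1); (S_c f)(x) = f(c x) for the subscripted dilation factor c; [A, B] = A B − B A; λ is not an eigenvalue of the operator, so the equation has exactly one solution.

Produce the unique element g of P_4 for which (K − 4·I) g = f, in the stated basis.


g(x) = -(9/16)x^4 + (5/16)x + 98415/128

write g with unknown coordinates in the stated basis and equate coefficients in (K − 4·I) g = f
solving from the highest basis element down gives g = -(9/16)x^4 + (5/16)x + 98415/128
check: K g = 98415/32
so K g − 4·g = (9/4)x^4 - (5/4)x = f ✓


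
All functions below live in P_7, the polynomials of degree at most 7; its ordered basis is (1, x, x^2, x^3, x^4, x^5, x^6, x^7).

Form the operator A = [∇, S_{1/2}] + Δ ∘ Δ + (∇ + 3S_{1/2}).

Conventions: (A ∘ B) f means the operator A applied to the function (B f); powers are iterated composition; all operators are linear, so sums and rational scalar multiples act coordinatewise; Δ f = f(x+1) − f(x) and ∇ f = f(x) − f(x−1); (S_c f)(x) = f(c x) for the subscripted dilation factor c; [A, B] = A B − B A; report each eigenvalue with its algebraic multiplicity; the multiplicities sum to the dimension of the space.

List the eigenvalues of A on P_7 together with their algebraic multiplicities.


image of 1: 3
image of x: (3/2)x + 1/2
image of x^2: (3/4)x^2 + (3/2)x + 7/4
image of x^3: (3/8)x^3 + (21/8)x^2 + (33/8)x + 49/8
image of x^4: (3/16)x^4 + (15/4)x^3 + (57/8)x^2 + (105/4)x + 223/16
image of x^5: (3/32)x^5 + (155/32)x^4 + (175/16)x^3 + (1085/16)x^2 + (2155/32)x + 961/32
image of x^6: (3/64)x^6 + (189/32)x^5 + (1005/64)x^4 + (2205/16)x^3 + (12705/64)x^2 + (5859/32)x + 3967/64
image of x^7: (3/128)x^7 + (889/128)x^6 + (2751/128)x^5 + (31115/128)x^4 + (58765/128)x^3 + (82677/128)x^2 + (55097/128)x + 16129/128
the matrix is upper triangular; its diagonal is (3, 3/2, 3/4, 3/8, 3/16, 3/32, 3/64, 3/128)
for a triangular matrix the eigenvalues are the diagonal entries, with algebraic multiplicity their repetition count

λ = 3/128 (multiplicity 1), λ = 3/64 (multiplicity 1), λ = 3/32 (multiplicity 1), λ = 3/16 (multiplicity 1), λ = 3/8 (multiplicity 1), λ = 3/4 (multiplicity 1), λ = 3/2 (multiplicity 1), λ = 3 (multiplicity 1)


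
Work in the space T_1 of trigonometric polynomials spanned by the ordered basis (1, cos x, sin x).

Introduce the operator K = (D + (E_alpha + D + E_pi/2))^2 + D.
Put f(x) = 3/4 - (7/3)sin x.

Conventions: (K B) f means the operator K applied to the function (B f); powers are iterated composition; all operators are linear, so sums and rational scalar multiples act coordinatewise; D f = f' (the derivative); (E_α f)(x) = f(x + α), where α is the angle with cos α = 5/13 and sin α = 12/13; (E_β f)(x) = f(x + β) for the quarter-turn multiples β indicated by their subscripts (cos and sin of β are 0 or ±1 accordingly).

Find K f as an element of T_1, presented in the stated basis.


the image equals g(x) = 3 - (4753/507)cos x + (18032/507)sin x

D f = -(7/3)cos x
E_alpha f = 3/4 - (28/13)cos x - (35/39)sin x
D f = -(7/3)cos x
E_pi/2 f = 3/4 - (7/3)cos x
(E_alpha + D + E_pi/2) f = 3/2 - (266/39)cos x - (35/39)sin x
(D + (E_alpha + D + E_pi/2)) f = 3/2 - (119/13)cos x - (35/39)sin x
D (D + (E_alpha + D + E_pi/2)) f = -(35/39)cos x + (119/13)sin x
E_alpha (D + (E_alpha + D + E_pi/2)) f = 3/2 - (735/169)cos x + (4109/507)sin x
D (D + (E_alpha + D + E_pi/2)) f = -(35/39)cos x + (119/13)sin x
E_pi/2 (D + (E_alpha + D + E_pi/2)) f = 3/2 - (35/39)cos x + (119/13)sin x
(E_alpha + D + E_pi/2) (D + (E_alpha + D + E_pi/2)) f = 3 - (3115/507)cos x + (13391/507)sin x
(D + (E_alpha + D + E_pi/2)) (D + (E_alpha + D + E_pi/2)) f = 3 - (1190/169)cos x + (18032/507)sin x
D f = -(7/3)cos x
((D + (E_alpha + D + E_pi/2))^2 + D) f = 3 - (4753/507)cos x + (18032/507)sin x


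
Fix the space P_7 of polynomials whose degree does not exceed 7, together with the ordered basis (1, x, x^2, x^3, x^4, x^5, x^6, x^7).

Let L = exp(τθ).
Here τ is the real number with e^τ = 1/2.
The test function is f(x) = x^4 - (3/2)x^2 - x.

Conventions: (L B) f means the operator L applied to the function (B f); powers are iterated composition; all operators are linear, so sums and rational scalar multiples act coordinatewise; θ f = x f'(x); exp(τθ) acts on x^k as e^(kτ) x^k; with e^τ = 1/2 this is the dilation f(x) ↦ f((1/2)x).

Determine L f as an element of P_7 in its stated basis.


exp(τθ) x^k = e^(kτ) x^k; with e^τ = 1/2 this sends x^k to (1/2)^k x^k
x ↦ 1/2 x
x^2 ↦ 1/4 x^2
x^4 ↦ 1/16 x^4
applying this coordinatewise to f: exp(τθ) f = (1/16)x^4 - (3/8)x^2 - (1/2)x

the image equals g(x) = (1/16)x^4 - (3/8)x^2 - (1/2)x


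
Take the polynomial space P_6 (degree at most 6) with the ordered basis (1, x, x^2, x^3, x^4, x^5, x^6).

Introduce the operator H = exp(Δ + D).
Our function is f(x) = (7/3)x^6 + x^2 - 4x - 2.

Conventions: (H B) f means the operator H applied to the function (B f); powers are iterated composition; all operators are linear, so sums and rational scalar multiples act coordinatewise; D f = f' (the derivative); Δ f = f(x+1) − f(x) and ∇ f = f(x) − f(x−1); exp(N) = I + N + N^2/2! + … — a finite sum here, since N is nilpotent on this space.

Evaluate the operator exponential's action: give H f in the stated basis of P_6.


order-1 term: 28x^5 + 35x^4 + (140/3)x^3 + 35x^2 + 18x - 14/3
order-2 term: 140x^4 + 280x^3 + 385x^2 + 280x + 271/3
order-3 term: (1120/3)x^3 + 840x^2 + 980x + 455
order-4 term: 560x^2 + 1120x + 2380/3
order-5 term: 448x + 560
order-6 term: 448/3
the series for exp(Δ + D) f terminates at order 6
exp(Δ + D) f = (7/3)x^6 + 28x^5 + 175x^4 + 700x^3 + 1821x^2 + 2842x + 6124/3

the result is g(x) = (7/3)x^6 + 28x^5 + 175x^4 + 700x^3 + 1821x^2 + 2842x + 6124/3


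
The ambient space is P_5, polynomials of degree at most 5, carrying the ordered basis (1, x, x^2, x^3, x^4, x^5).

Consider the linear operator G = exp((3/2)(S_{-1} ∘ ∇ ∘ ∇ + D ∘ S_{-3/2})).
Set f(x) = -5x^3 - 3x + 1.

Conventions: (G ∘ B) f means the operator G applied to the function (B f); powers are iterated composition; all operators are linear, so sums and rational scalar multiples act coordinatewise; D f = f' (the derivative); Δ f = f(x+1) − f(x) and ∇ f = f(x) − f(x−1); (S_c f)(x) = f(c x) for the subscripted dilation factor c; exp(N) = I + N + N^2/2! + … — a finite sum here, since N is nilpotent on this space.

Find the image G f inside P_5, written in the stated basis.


order-1 term: (1215/16)x^2 + 45x + 207/4
order-2 term: (32805/128)x + 2025/32
order-3 term: -98415/512
the series for exp((3/2)(S_{-1} ∘ ∇ ∘ ∇ + D ∘ S_{-3/2})) f terminates at order 3
exp((3/2)(S_{-1} ∘ ∇ ∘ ∇ + D ∘ S_{-3/2})) f = -5x^3 + (1215/16)x^2 + (38181/128)x - 39007/512

the image equals g(x) = -5x^3 + (1215/16)x^2 + (38181/128)x - 39007/512


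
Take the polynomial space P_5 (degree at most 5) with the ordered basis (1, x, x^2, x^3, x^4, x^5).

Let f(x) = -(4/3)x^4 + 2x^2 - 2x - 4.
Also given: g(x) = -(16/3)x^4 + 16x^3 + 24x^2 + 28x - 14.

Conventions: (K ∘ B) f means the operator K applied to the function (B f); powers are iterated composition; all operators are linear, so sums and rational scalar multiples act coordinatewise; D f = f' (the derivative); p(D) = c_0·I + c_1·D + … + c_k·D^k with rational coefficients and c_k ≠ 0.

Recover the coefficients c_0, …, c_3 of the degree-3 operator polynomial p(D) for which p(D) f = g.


D^0 f = -(4/3)x^4 + 2x^2 - 2x - 4
D^1 f = -(16/3)x^3 + 4x - 2
D^2 f = -16x^2 + 4
D^3 f = -32x
matching coefficients of g against c_0 f + c_1 Df + … from the top degree down determines the c_i
solution: c_0 = 4, c_1 = -3, c_2 = -1, c_3 = -3/2

p(D) = 4·I − 3·D − D^2 − (3/2)·D^3, i.e. c_0 = 4, c_1 = -3, c_2 = -1, c_3 = -3/2


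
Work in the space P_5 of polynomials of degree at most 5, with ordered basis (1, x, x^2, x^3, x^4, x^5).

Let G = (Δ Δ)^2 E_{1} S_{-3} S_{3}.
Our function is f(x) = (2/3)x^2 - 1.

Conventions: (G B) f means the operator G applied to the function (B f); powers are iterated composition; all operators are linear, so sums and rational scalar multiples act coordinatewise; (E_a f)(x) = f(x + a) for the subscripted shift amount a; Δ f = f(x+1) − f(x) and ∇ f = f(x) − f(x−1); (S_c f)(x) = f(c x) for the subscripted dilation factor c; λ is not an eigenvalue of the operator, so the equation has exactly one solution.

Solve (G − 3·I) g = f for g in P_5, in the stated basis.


g(x) = -(2/9)x^2 + 1/3

write g with unknown coordinates in the stated basis and equate coefficients in (G − 3·I) g = f
solving from the highest basis element down gives g = -(2/9)x^2 + 1/3
check: G g = 0
so G g − 3·g = (2/3)x^2 - 1 = f ✓


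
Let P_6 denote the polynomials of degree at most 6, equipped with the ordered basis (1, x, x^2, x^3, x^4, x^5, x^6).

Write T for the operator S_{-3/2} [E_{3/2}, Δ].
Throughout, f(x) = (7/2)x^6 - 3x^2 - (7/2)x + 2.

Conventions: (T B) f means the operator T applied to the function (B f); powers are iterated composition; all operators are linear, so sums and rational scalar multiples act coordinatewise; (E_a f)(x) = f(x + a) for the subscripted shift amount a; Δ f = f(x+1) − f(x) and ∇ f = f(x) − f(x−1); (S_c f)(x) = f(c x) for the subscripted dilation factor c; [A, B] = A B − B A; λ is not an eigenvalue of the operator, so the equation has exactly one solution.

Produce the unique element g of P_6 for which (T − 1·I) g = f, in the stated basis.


write g with unknown coordinates in the stated basis and equate coefficients in (T − 1·I) g = f
solving from the highest basis element down gives g = -(7/2)x^6 + 3x^2 + (7/2)x - 2
check: T g = 0
so T g − 1·g = (7/2)x^6 - 3x^2 - (7/2)x + 2 = f ✓

the result is g(x) = -(7/2)x^6 + 3x^2 + (7/2)x - 2


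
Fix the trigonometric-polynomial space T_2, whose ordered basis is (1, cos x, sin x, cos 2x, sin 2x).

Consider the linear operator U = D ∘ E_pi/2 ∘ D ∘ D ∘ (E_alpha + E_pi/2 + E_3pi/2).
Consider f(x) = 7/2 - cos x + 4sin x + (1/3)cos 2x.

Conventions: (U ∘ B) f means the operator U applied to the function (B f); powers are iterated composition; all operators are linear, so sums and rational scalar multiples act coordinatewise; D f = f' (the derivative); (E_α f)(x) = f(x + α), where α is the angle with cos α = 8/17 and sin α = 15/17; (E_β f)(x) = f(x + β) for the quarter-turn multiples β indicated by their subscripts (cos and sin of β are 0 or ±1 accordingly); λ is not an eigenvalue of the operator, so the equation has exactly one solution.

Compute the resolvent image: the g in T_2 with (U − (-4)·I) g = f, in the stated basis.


the result is g(x) = 7/8 - (136/353)cos x + (289/353)sin x - (191/92220)cos 2x - (739/46110)sin 2x

write g with unknown coordinates in the stated basis and equate coefficients in (U − (-4)·I) g = f
solving from the highest basis element down gives g = 7/8 - (136/353)cos x + (289/353)sin x - (191/92220)cos 2x - (739/46110)sin 2x
check: U g = (191/353)cos x + (256/353)sin x + (7876/23055)cos 2x + (1478/23055)sin 2x
so U g − (-4)·g = 7/2 - cos x + 4sin x + (1/3)cos 2x = f ✓


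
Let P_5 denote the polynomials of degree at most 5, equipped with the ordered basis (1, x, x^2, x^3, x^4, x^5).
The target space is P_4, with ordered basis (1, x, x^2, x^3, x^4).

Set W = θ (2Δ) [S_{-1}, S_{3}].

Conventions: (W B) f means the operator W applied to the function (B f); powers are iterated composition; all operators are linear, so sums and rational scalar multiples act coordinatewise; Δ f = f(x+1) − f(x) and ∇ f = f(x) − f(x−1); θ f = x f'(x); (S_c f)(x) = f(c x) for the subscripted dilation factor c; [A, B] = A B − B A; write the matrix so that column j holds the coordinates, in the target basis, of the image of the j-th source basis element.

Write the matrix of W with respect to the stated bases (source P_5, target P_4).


image of 1: 0
image of x: 0
image of x^2: 0
image of x^3: 0
image of x^4: 0
image of x^5: 0
each image's coordinates form column j of the matrix

the matrix is [[0, 0, 0, 0, 0, 0]; [0, 0, 0, 0, 0, 0]; [0, 0, 0, 0, 0, 0]; [0, 0, 0, 0, 0, 0]; [0, 0, 0, 0, 0, 0]] (rows listed top to bottom)


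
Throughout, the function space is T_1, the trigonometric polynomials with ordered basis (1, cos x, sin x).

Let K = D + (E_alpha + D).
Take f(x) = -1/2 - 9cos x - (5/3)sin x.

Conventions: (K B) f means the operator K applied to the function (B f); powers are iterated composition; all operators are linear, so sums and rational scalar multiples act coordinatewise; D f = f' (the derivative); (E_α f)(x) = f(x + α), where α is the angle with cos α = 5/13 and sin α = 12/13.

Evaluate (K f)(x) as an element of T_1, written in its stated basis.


the result is g(x) = -1/2 - (25/3)cos x + (77/3)sin x

D f = -(5/3)cos x + 9sin x
E_alpha f = -1/2 - 5cos x + (23/3)sin x
D f = -(5/3)cos x + 9sin x
(E_alpha + D) f = -1/2 - (20/3)cos x + (50/3)sin x
(D + (E_alpha + D)) f = -1/2 - (25/3)cos x + (77/3)sin x


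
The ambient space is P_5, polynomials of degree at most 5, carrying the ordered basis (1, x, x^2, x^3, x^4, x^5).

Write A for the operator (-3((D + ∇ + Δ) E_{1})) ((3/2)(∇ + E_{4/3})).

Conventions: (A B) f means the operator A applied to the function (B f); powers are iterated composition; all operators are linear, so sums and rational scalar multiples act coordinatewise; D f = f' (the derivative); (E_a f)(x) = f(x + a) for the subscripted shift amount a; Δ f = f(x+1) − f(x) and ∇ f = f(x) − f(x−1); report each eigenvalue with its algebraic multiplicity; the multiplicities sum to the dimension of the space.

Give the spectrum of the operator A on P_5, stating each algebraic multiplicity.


image of 1: 0
image of x: -27/2
image of x^2: -27x - 90
image of x^3: -(81/2)x^2 - 270x - 270
image of x^4: -54x^3 - 540x^2 - 1080x - 860
image of x^5: -(135/2)x^4 - 900x^3 - 2700x^2 - 4300x - 7972/3
the matrix is upper triangular; its diagonal is (0, 0, 0, 0, 0, 0)
for a triangular matrix the eigenvalues are the diagonal entries, with algebraic multiplicity their repetition count

λ = 0 (multiplicity 6)


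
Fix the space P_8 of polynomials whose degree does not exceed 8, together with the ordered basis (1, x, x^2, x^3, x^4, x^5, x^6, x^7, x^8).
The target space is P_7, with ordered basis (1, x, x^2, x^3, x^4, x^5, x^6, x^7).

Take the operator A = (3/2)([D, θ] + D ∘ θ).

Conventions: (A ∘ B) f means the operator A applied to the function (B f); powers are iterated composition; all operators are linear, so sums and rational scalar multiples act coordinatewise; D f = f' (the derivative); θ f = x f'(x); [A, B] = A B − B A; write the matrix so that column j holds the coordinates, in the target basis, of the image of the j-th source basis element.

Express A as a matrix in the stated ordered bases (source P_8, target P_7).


image of 1: 0
image of x: 3
image of x^2: 9x
image of x^3: 18x^2
image of x^4: 30x^3
image of x^5: 45x^4
image of x^6: 63x^5
image of x^7: 84x^6
image of x^8: 108x^7
each image's coordinates form column j of the matrix

the matrix is [[0, 3, 0, 0, 0, 0, 0, 0, 0]; [0, 0, 9, 0, 0, 0, 0, 0, 0]; [0, 0, 0, 18, 0, 0, 0, 0, 0]; [0, 0, 0, 0, 30, 0, 0, 0, 0]; [0, 0, 0, 0, 0, 45, 0, 0, 0]; [0, 0, 0, 0, 0, 0, 63, 0, 0]; [0, 0, 0, 0, 0, 0, 0, 84, 0]; [0, 0, 0, 0, 0, 0, 0, 0, 108]] (rows listed top to bottom)


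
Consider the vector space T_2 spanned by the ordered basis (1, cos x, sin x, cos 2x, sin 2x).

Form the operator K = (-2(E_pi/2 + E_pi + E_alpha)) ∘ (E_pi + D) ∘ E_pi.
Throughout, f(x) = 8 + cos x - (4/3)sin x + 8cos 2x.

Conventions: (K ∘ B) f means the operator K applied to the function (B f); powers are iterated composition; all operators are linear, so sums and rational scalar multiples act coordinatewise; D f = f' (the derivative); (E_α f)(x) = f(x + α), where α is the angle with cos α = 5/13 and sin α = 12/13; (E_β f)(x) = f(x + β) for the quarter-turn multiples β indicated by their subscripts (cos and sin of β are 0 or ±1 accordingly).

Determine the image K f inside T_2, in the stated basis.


E_pi f = 8 - cos x + (4/3)sin x + 8cos 2x
E_pi E_pi f = 8 + cos x - (4/3)sin x + 8cos 2x
D E_pi f = (4/3)cos x + sin x - 16sin 2x
(E_pi + D) E_pi f = 8 + (7/3)cos x - (1/3)sin x + 8cos 2x - 16sin 2x
E_pi/2 ((E_pi + D) ∘ E_pi) f = 8 - (1/3)cos x - (7/3)sin x - 8cos 2x + 16sin 2x
E_pi ((E_pi + D) ∘ E_pi) f = 8 - (7/3)cos x + (1/3)sin x + 8cos 2x - 16sin 2x
E_alpha ((E_pi + D) ∘ E_pi) f = 8 + (23/39)cos x - (89/39)sin x - (2872/169)cos 2x + (944/169)sin 2x
(E_pi/2 + E_pi + E_alpha) ((E_pi + D) ∘ E_pi) f = 24 - (27/13)cos x - (167/39)sin x - (2872/169)cos 2x + (944/169)sin 2x
(-2(E_pi/2 + E_pi + E_alpha)) ((E_pi + D) ∘ E_pi) f = -48 + (54/13)cos x + (334/39)sin x + (5744/169)cos 2x - (1888/169)sin 2x

the image equals g(x) = -48 + (54/13)cos x + (334/39)sin x + (5744/169)cos 2x - (1888/169)sin 2x


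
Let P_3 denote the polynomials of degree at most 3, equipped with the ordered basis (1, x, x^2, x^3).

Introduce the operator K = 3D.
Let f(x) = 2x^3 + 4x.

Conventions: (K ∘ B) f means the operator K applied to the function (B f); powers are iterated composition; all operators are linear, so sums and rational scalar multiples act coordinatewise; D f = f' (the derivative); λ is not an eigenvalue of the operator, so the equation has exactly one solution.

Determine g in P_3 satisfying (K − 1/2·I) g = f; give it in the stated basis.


the image equals g(x) = -4x^3 - 72x^2 - 872x - 5232

write g with unknown coordinates in the stated basis and equate coefficients in (K − 1/2·I) g = f
solving from the highest basis element down gives g = -4x^3 - 72x^2 - 872x - 5232
check: K g = -36x^2 - 432x - 2616
so K g − 1/2·g = 2x^3 + 4x = f ✓


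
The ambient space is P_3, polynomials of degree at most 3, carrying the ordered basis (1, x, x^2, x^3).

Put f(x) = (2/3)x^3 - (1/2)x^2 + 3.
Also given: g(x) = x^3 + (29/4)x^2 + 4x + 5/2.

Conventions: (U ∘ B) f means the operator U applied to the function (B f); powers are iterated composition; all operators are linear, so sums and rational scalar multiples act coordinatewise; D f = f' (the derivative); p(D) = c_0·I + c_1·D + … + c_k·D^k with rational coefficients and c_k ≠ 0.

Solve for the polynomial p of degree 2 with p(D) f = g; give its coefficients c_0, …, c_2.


D^0 f = (2/3)x^3 - (1/2)x^2 + 3
D^1 f = 2x^2 - x
D^2 f = 4x - 1
matching coefficients of g against c_0 f + c_1 Df + … from the top degree down determines the c_i
solution: c_0 = 3/2, c_1 = 4, c_2 = 2

c_0 = 3/2, c_1 = 4, c_2 = 2


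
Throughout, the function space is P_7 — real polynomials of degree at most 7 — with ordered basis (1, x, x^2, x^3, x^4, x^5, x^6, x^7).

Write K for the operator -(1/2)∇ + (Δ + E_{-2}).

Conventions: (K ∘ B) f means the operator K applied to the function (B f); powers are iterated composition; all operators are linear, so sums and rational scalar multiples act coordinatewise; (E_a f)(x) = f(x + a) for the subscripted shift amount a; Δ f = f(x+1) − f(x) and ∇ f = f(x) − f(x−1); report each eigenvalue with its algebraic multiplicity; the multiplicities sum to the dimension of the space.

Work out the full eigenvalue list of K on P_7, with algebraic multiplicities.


image of 1: 1
image of x: x - 3/2
image of x^2: x^2 - 3x + 11/2
image of x^3: x^3 - (9/2)x^2 + (33/2)x - 15/2
image of x^4: x^4 - 6x^3 + 33x^2 - 30x + 35/2
image of x^5: x^5 - (15/2)x^4 + 55x^3 - 75x^2 + (175/2)x - 63/2
image of x^6: x^6 - 9x^5 + (165/2)x^4 - 150x^3 + (525/2)x^2 - 189x + 131/2
image of x^7: x^7 - (21/2)x^6 + (231/2)x^5 - (525/2)x^4 + (1225/2)x^3 - (1323/2)x^2 + (917/2)x - 255/2
the matrix is upper triangular; its diagonal is (1, 1, 1, 1, 1, 1, 1, 1)
for a triangular matrix the eigenvalues are the diagonal entries, with algebraic multiplicity their repetition count

λ = 1 (multiplicity 8)


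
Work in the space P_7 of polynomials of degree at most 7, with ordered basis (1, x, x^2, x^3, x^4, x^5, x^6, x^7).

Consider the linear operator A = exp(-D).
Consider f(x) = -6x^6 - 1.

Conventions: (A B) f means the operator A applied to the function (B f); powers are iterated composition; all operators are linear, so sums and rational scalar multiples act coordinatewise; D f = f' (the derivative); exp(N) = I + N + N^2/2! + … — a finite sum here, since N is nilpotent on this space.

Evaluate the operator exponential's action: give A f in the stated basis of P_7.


the result is g(x) = -6x^6 + 36x^5 - 90x^4 + 120x^3 - 90x^2 + 36x - 7

order-1 term: 36x^5
order-2 term: -90x^4
order-3 term: 120x^3
order-4 term: -90x^2
order-5 term: 36x
order-6 term: -6
the series for exp(-D) f terminates at order 6
exp(-D) f = -6x^6 + 36x^5 - 90x^4 + 120x^3 - 90x^2 + 36x - 7


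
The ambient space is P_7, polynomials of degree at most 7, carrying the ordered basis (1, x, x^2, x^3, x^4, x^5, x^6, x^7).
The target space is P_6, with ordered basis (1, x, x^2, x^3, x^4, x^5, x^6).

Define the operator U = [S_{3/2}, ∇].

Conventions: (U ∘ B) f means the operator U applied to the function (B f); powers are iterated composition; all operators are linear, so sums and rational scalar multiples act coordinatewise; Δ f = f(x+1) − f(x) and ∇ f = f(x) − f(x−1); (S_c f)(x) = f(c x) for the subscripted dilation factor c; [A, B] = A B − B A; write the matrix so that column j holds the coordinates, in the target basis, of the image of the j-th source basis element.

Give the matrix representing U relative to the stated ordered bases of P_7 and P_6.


the matrix is [[0, -1/2, 5/4, -19/8, 65/16, -211/32, 665/64, -2059/128]; [0, 0, -3/2, 45/8, -57/4, 975/32, -1899/32, 13965/128]; [0, 0, 0, -27/8, 135/8, -855/16, 8775/64, -39879/128]; [0, 0, 0, 0, -27/4, 675/16, -2565/16, 61425/128]; [0, 0, 0, 0, 0, -405/32, 6075/64, -53865/128]; [0, 0, 0, 0, 0, 0, -729/32, 25515/128]; [0, 0, 0, 0, 0, 0, 0, -5103/128]] (rows listed top to bottom)

image of 1: 0
image of x: -1/2
image of x^2: -(3/2)x + 5/4
image of x^3: -(27/8)x^2 + (45/8)x - 19/8
image of x^4: -(27/4)x^3 + (135/8)x^2 - (57/4)x + 65/16
image of x^5: -(405/32)x^4 + (675/16)x^3 - (855/16)x^2 + (975/32)x - 211/32
image of x^6: -(729/32)x^5 + (6075/64)x^4 - (2565/16)x^3 + (8775/64)x^2 - (1899/32)x + 665/64
image of x^7: -(5103/128)x^6 + (25515/128)x^5 - (53865/128)x^4 + (61425/128)x^3 - (39879/128)x^2 + (13965/128)x - 2059/128
each image's coordinates form column j of the matrix


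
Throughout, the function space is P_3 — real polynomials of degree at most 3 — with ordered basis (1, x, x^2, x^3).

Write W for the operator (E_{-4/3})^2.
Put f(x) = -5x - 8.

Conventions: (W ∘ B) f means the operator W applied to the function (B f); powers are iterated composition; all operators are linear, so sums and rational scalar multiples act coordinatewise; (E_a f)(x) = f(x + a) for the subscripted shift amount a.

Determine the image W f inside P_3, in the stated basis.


the result is g(x) = -5x + 16/3

E_{-4/3} f = -5x - 4/3
E_{-4/3} E_{-4/3} f = -5x + 16/3


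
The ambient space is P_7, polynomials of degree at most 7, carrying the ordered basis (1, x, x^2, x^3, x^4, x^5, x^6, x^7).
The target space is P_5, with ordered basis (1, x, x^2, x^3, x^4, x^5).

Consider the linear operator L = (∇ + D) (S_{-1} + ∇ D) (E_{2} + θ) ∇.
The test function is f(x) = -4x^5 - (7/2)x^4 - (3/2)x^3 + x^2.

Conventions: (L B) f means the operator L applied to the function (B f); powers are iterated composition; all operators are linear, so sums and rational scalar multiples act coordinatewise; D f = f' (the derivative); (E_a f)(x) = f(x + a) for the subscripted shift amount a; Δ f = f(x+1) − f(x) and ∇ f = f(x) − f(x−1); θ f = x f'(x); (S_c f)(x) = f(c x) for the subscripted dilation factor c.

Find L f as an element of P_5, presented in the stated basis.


the result is g(x) = -800x^3 + 936x^2 - 6946x + 8545/2

∇ f = -20x^4 + 26x^3 - (47/2)x^2 + (25/2)x - 3
E_{2} ∇ f = -20x^4 - 134x^3 - (695/2)x^2 - (819/2)x - 184
θ ∇ f = -80x^4 + 78x^3 - 47x^2 + (25/2)x
(E_{2} + θ) ∇ f = -100x^4 - 56x^3 - (789/2)x^2 - 397x - 184
S_{-1} (E_{2} + θ) ∇ f = -100x^4 + 56x^3 - (789/2)x^2 + 397x - 184
D (E_{2} + θ) ∇ f = -400x^3 - 168x^2 - 789x - 397
∇ D (E_{2} + θ) ∇ f = -1200x^2 + 864x - 1021
(S_{-1} + ∇ D) (E_{2} + θ) ∇ f = -100x^4 + 56x^3 - (3189/2)x^2 + 1261x - 1205
∇ ((S_{-1} + ∇ D) (E_{2} + θ)) ∇ f = -400x^3 + 768x^2 - 3757x + 6023/2
D ((S_{-1} + ∇ D) (E_{2} + θ)) ∇ f = -400x^3 + 168x^2 - 3189x + 1261
(∇ + D) ((S_{-1} + ∇ D) (E_{2} + θ)) ∇ f = -800x^3 + 936x^2 - 6946x + 8545/2


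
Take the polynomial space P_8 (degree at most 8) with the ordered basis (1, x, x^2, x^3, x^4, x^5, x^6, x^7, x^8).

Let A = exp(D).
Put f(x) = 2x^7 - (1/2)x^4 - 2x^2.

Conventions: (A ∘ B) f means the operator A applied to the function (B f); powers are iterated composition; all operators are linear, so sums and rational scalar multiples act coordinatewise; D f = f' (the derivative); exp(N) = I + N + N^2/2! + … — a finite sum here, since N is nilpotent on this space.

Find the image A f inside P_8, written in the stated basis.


order-1 term: 14x^6 - 2x^3 - 4x
order-2 term: 42x^5 - 3x^2 - 2
order-3 term: 70x^4 - 2x
order-4 term: 70x^3 - 1/2
order-5 term: 42x^2
order-6 term: 14x
order-7 term: 2
the series for exp(D) f terminates at order 7
exp(D) f = 2x^7 + 14x^6 + 42x^5 + (139/2)x^4 + 68x^3 + 37x^2 + 8x - 1/2

the result is g(x) = 2x^7 + 14x^6 + 42x^5 + (139/2)x^4 + 68x^3 + 37x^2 + 8x - 1/2


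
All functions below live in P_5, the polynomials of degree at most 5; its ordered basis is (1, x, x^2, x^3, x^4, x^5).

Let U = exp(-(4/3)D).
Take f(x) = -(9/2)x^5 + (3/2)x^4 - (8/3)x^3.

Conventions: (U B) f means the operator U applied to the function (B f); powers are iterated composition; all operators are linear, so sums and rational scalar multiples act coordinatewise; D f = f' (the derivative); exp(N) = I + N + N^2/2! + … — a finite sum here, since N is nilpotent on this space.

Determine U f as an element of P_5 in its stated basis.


order-1 term: 30x^4 - 8x^3 + (32/3)x^2
order-2 term: -80x^3 + 16x^2 - (128/9)x
order-3 term: (320/3)x^2 - (128/9)x + 512/81
order-4 term: -(640/9)x + 128/27
order-5 term: 512/27
the series for exp(-(4/3)D) f terminates at order 5
exp(-(4/3)D) f = -(9/2)x^5 + (63/2)x^4 - (272/3)x^3 + (400/3)x^2 - (896/9)x + 2432/81

g(x) = -(9/2)x^5 + (63/2)x^4 - (272/3)x^3 + (400/3)x^2 - (896/9)x + 2432/81
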